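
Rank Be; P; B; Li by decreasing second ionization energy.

Li, B, P, Be

IE_2 is the cost of taking one more electron from the +1 cation: Be⁺ still has 1 valence electron; P⁺ still has 4 valence electrons; B⁺ still has 2 valence electrons; Li⁺ is the bare [He] core.
Breaking into a closed-shell core is much more expensive than removing a leftover valence electron — Li has the largest IE_2 here.
Valence configurations: Be⁺ [He]2s¹, P⁺ [Ne]3s²3p², B⁺ [He]2s².
Tabulated IE_2 (kJ/mol): Be 1757, P 1907, B 2427, Li 7298.
So the second ionization energies run Be < P < B < Li.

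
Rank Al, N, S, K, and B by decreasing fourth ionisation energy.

Consider each +3 ion: Al³⁺ is the bare [Ne] core; N³⁺ still has 2 valence electrons; S³⁺ still has 3 valence electrons; K³⁺ is already 2 electrons into the core; B³⁺ is the bare [He] core.
Usually core removal costs more than valence removal, but here the competition is close: a tightly held n=2 valence electron can cost more to remove than an n=3 core electron, so the actual values have to decide it.
Valence configurations: N³⁺ [He]2s², S³⁺ [Ne]3s²3p¹.
Approximate IE_4 values (kJ/mol): Al 11577, N 7475, S 4556, K 5877, B 25026.
Overall IE_4 order: S < K < N < Al < B.

B, Al, N, K, S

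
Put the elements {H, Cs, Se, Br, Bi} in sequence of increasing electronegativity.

Cs, Bi, H, Se, Br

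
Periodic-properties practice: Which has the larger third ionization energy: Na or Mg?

Mg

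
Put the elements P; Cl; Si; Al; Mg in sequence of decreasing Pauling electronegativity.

Cl > P > Si > Al > Mg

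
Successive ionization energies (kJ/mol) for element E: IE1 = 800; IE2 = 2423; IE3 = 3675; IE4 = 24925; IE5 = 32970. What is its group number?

Group 13

Look for the largest jump between consecutive ionization energies: IE4/IE3 ≈ 6.8, far larger than any earlier ratio.
That jump marks the point where a core electron is being removed. So the atom has 3 valence electrons.
A main-group element with 3 valence electrons is in group 13.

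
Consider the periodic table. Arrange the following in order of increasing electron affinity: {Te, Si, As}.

As, Si, Te

Si is in period 3, group 14; As is in period 4, group 15; Te is in period 5, group 16.
EA tends to increase across a period and decrease down a group, though the pattern is less regular than for IE or radius.
These sit on a diagonal, where the across-period and down-group effects partly cancel.
Si > As: the two effects oppose for this pair; the down-group effect wins (134 vs 78 kJ/mol).
Te > Si: the two effects oppose for this pair; the across-period effect wins (190 vs 134 kJ/mol).
Approximate values (kJ/mol): Si 134, As 78, Te 190.
So from lowest to highest: As < Si < Te.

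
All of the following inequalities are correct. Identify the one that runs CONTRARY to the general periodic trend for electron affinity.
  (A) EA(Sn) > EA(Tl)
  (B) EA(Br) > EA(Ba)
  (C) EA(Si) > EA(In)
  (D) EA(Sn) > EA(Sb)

The general trend: electron affinity increases across a period and decreases down a group.
(A) Sn (period 5, group 14) vs Tl (period 6, group 13): the stated order agrees with the simple trend.
(B) Br (period 4, group 17) vs Ba (period 6, group 2): the stated order agrees with the simple trend.
(C) Si (period 3, group 14) vs In (period 5, group 13): the stated order agrees with the simple trend.
(D) Sn (period 5, group 14) vs Sb (period 5, group 15): the stated order contradicts the simple trend.
The exception is (D): adding an electron to Sb's half-filled 5p³ is unfavourable, so Sn has the more exothermic EA.

(D)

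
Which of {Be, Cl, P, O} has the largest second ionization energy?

IE_2 is the cost of taking one more electron from the +1 cation: Be⁺ still has 1 valence electron; Cl⁺ still has 6 valence electrons; P⁺ still has 4 valence electrons; O⁺ still has 5 valence electrons.
All are still removing valence electrons, so compare the +1 ions as you would atoms: IE_2 generally rises across a period (higher Z_eff) and falls down a group (larger shell), subject to the usual subshell exceptions.
Valence configurations: Be⁺ [He]2s¹, Cl⁺ [Ne]3s²3p⁴, P⁺ [Ne]3s²3p², O⁺ [He]2s²2p³.
The numbers (kJ/mol): Be 1757, Cl 2298, P 1907, O 3388.
So the second ionization energies run Be < P < Cl < O.

O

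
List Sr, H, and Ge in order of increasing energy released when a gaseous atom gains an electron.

H is in period 1, group 1; Ge is in period 4, group 14; Sr is in period 5, group 2.
Adding an electron releases more energy for atoms nearer the top right (short of the noble gases).
Here both period and group differ, so the two effects have to be weighed against each other.
H > Sr: the two effects oppose for this pair; the down-group effect wins (73 vs 5 kJ/mol).
Ge > H: the two effects oppose for this pair; the across-period effect wins (119 vs 73 kJ/mol).
Tabulated electron affinity (kJ/mol): H 73, Ge 119, Sr 5.
So from lowest to highest: Sr < H < Ge.

Sr < H < Ge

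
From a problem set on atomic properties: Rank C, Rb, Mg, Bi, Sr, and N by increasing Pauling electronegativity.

Rb < Sr < Mg < Bi < C < N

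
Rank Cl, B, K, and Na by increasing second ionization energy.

Consider each +1 ion: Cl⁺ still has 6 valence electrons; B⁺ still has 2 valence electrons; K⁺ is the bare [Ar] core; Na⁺ is the bare [Ne] core.
Core electrons are held far more tightly than valence electrons, so K and Na top the IE_2 order.
Valence configurations: Cl⁺ [Ne]3s²3p⁴, B⁺ [He]2s².
Approximate IE_2 values (kJ/mol): Cl 2298, B 2427, K 3052, Na 4562.
So the second ionization energies run Cl < B < K < Na.

Cl < B < K < Na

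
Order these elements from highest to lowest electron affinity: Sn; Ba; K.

Sn, K, Ba

K is in period 4, group 1; Sn is in period 5, group 14; Ba is in period 6, group 2.
Adding an electron releases more energy for atoms nearer the top right (short of the noble gases).
Here both period and group differ, so the two effects have to be weighed against each other.
K > Ba: the two effects oppose for this pair; the down-group effect wins (48 vs 14 kJ/mol).
Sn > K: the two effects oppose for this pair; the across-period effect wins (107 vs 48 kJ/mol).
Tabulated electron affinity (kJ/mol): K 48, Sn 107, Ba 14.
So from highest to lowest: Sn > K > Ba.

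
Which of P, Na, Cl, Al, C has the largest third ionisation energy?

Na

IE_3 is the cost of taking one more electron from the +2 cation: P²⁺ still has 3 valence electrons; Na²⁺ is already 1 electron into the core; Cl²⁺ still has 5 valence electrons; Al²⁺ still has 1 valence electron; C²⁺ still has 2 valence electrons.
Core electrons are held far more tightly than valence electrons, so Na tops the IE_3 order.
Valence configurations: P²⁺ [Ne]3s²3p¹, Cl²⁺ [Ne]3s²3p³, Al²⁺ [Ne]3s¹, C²⁺ [He]2s².
Tabulated IE_3 (kJ/mol): P 2914, Na 6910, Cl 3822, Al 2745, C 4620.
Hence IE_3: Al < P < Cl < C < Na.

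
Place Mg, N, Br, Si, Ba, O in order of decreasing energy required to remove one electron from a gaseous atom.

N > O > Br > Si > Mg > Ba

IE₁ increases left→right with effective nuclear charge and decreases top→bottom as the valence shell moves farther out.
These span different periods and groups, so the two trends combine.
Mg > Ba: Mg sits above Ba in group 2, so the down-group effect alone puts Mg higher.
Si > Mg: both are in period 3; the period trend gives Si the larger value.
Br > Si: period and group pull opposite ways; the across-period shift dominates (1140 vs 786 kJ/mol).
O > Br: the two effects oppose for this pair; the down-group effect wins (1314 vs 1140 kJ/mol).
N > O: this pair runs against the simple trend — see the exception note.
Note the exception: N has a higher first ionization energy than O, contrary to the simple trend — pairing an electron in O's 2p⁴ costs repulsion energy, so O ionizes more easily than half-filled N (2p³).
Tabulated first ionization energy (kJ/mol): N 1402, O 1314, Mg 738, Si 786, Br 1140, Ba 503.
So from highest to lowest: N > O > Br > Si > Mg > Ba.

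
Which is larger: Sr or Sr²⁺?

Sr

Forming Sr²⁺ removes 2 electrons from Sr. Fewer electrons for the same nuclear charge means less shielding and a higher Z_eff on the remaining electrons, and for main-group metals the entire outer shell is lost.
A cation is smaller than its parent atom: Sr²⁺ < Sr.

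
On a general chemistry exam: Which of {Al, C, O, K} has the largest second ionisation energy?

After 1 electron has been removed, what remains? Al⁺ still has 2 valence electrons; C⁺ still has 3 valence electrons; O⁺ still has 5 valence electrons; K⁺ is the bare [Ar] core.
Usually core removal costs more than valence removal, but here the competition is close: a tightly held n=2 valence electron can cost more to remove than an n=3 core electron, so the actual values have to decide it.
Valence configurations: Al⁺ [Ne]3s², C⁺ [He]2s²2p¹, O⁺ [He]2s²2p³.
The numbers (kJ/mol): Al 1817, C 2353, O 3388, K 3052.
Overall IE_2 order: Al < C < K < O.

O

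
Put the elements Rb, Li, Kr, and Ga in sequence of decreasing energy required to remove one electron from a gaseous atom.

Kr > Ga > Li > Rb

Li is in period 2, group 1; Ga is in period 4, group 13; Kr is in period 4, group 18; Rb is in period 5, group 1.
First ionization energy rises across a period (greater Z_eff holds electrons more tightly) and falls down a group (valence electrons are farther from the nucleus).
Neither a single period nor a single group — weigh both effects.
Li > Rb: Li sits above Rb in group 1, so the down-group effect alone puts Li higher.
Ga > Li: period and group pull opposite ways; the across-period shift dominates (579 vs 520 kJ/mol).
Kr > Ga: Kr lies to the right of Ga in period 4, so the across-period effect alone puts Kr higher.
Tabulated first ionization energy (kJ/mol): Li 520, Ga 579, Kr 1351, Rb 403.
So from highest to lowest: Kr > Ga > Li > Rb.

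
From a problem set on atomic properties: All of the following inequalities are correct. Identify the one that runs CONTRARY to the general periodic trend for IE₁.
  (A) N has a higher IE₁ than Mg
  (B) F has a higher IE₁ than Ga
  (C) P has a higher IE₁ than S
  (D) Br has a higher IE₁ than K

(C)

The general trend: IE₁ increases across a period and decreases down a group.
(A) N (period 2, group 15) vs Mg (period 3, group 2): the stated order agrees with the simple trend.
(B) F (period 2, group 17) vs Ga (period 4, group 13): the stated order agrees with the simple trend.
(C) P (period 3, group 15) vs S (period 3, group 16): the stated order contradicts the simple trend.
(D) Br (period 4, group 17) vs K (period 4, group 1): the stated order agrees with the simple trend.
The exception is (C): S (3p⁴) ionizes more easily than half-filled P (3p³) because the paired 3p electron in S is pushed out by e⁻–e⁻ repulsion.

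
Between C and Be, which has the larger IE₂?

Consider each +1 ion: C⁺ still has 3 valence electrons; Be⁺ still has 1 valence electron.
All are still removing valence electrons, so compare the +1 ions as you would atoms: IE_2 generally rises across a period (higher Z_eff) and falls down a group (larger shell), subject to the usual subshell exceptions.
Valence configurations: C⁺ [He]2s²2p¹, Be⁺ [He]2s¹.
Tabulated IE_2 (kJ/mol): C 2353, Be 1757.
Putting it together, IE_2: Be < C.

C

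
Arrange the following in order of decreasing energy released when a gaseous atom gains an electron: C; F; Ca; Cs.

C is in period 2, group 14; F is in period 2, group 17; Ca is in period 4, group 2; Cs is in period 6, group 1.
Atoms with high Z_eff and room in the valence shell (especially the halogens) have the most exothermic electron affinities.
Here both period and group differ, so the two effects have to be weighed against each other.
Cs > Ca: this pair runs against the simple trend — see the exception note.
C > Cs: relative to Cs, both the across-period and down-group shifts push C's electron affinity up.
F > C: both are in period 2; the period trend gives F the larger value.
Note the exception: Cs has a higher electron affinity than Ca, contrary to the simple trend — adding an electron to Ca (ns²) has to open a new, higher-energy np subshell, which is unfavourable.
Approximate values (kJ/mol): C 122, F 328, Ca 2, Cs 46.
So from highest to lowest: F > C > Cs > Ca.

F, C, Cs, Ca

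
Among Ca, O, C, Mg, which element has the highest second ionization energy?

IE_2 is the cost of taking one more electron from the +1 cation: Ca⁺ still has 1 valence electron; O⁺ still has 5 valence electrons; C⁺ still has 3 valence electrons; Mg⁺ still has 1 valence electron.
All are still removing valence electrons, so compare the +1 ions as you would atoms: IE_2 generally rises across a period (higher Z_eff) and falls down a group (larger shell), subject to the usual subshell exceptions.
Valence configurations: Ca⁺ [Ar]4s¹, O⁺ [He]2s²2p³, C⁺ [He]2s²2p¹, Mg⁺ [Ne]3s¹.
The numbers (kJ/mol): Ca 1145, O 3388, C 2353, Mg 1451.
So the second ionization energies run Ca < Mg < C < O.

O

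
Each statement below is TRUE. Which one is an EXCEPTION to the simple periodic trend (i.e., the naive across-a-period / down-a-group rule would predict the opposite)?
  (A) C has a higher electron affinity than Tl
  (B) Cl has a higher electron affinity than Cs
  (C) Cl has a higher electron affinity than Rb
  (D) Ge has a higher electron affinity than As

(D)

The general trend: electron affinity increases across a period and decreases down a group.
(A) C (period 2, group 14) vs Tl (period 6, group 13): the stated order agrees with the simple trend.
(B) Cl (period 3, group 17) vs Cs (period 6, group 1): the stated order agrees with the simple trend.
(C) Cl (period 3, group 17) vs Rb (period 5, group 1): the stated order agrees with the simple trend.
(D) Ge (period 4, group 14) vs As (period 4, group 15): the stated order contradicts the simple trend.
The exception is (D): adding an electron to As's half-filled 4p³ is unfavourable, so Ge (4p²) has the more exothermic EA.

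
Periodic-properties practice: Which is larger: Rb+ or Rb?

Rb

Forming Rb+ removes 1 electron from Rb. Fewer electrons for the same nuclear charge means less shielding and a higher Z_eff on the remaining electrons, and for main-group metals the entire outer shell is lost.
A cation is smaller than its parent atom: Rb+ < Rb.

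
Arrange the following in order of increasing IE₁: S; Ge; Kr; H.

Ge < S < H < Kr

First ionization energy rises across a period (greater Z_eff holds electrons more tightly) and falls down a group (valence electrons are farther from the nucleus).
These span different periods and groups, so the two trends combine.
S > Ge: both effects reinforce here, so S is clearly the higher of the two.
H > S: period and group pull opposite ways; the down-group shift dominates (1312 vs 1000 kJ/mol).
Kr > H: the two effects oppose for this pair; the across-period effect wins (1351 vs 1312 kJ/mol).
Approximate values (kJ/mol): H 1312, S 1000, Ge 762, Kr 1351.
So from lowest to highest: Ge < S < H < Kr.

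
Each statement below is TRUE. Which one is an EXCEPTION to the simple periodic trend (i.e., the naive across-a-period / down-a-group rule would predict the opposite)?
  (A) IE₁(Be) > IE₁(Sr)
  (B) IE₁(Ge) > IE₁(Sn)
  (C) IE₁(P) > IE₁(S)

(C)

The general trend: first ionisation energy increases across a period and decreases down a group.
(A) Be (period 2, group 2) vs Sr (period 5, group 2): the stated order agrees with the simple trend.
(B) Ge (period 4, group 14) vs Sn (period 5, group 14): the stated order agrees with the simple trend.
(C) P (period 3, group 15) vs S (period 3, group 16): the stated order contradicts the simple trend.
The exception is (C): S (3p⁴) ionizes more easily than half-filled P (3p³) because the paired 3p electron in S is pushed out by e⁻–e⁻ repulsion.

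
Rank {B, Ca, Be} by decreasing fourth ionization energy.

After 3 electrons have been removed, what remains? B³⁺ is the bare [He] core; Ca³⁺ is already 1 electron into the core; Be³⁺ is already 1 electron into the core.
All of these are removing an electron from a noble-gas core or deeper; the smaller core (lower principal quantum number) is held far more tightly, and within a period the higher nuclear charge binds the same core more tightly.
Approximate IE_4 values (kJ/mol): B 25026, Ca 6491, Be 21007.
Putting it together, IE_4: Ca < Be < B.

B, Be, Ca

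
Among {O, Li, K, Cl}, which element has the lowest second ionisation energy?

Cl

The second ionization energy removes an electron from the +1 ion. For each element: O⁺ still has 5 valence electrons; Li⁺ is the bare [He] core; K⁺ is the bare [Ar] core; Cl⁺ still has 6 valence electrons.
Usually core removal costs more than valence removal, but here the competition is close: a tightly held n=2 valence electron can cost more to remove than an n=3 core electron, so the actual values have to decide it.
Valence configurations: O⁺ [He]2s²2p³, Cl⁺ [Ne]3s²3p⁴.
Approximate IE_2 values (kJ/mol): O 3388, Li 7298, K 3052, Cl 2298.
Overall IE_2 order: Cl < K < O < Li.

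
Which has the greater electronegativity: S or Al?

S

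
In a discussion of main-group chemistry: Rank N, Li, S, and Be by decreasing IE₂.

Li > N > S > Be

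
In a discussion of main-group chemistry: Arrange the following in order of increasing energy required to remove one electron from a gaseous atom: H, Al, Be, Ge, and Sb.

H is in period 1, group 1; Be is in period 2, group 2; Al is in period 3, group 13; Ge is in period 4, group 14; Sb is in period 5, group 15.
IE₁ increases left→right with effective nuclear charge and decreases top→bottom as the valence shell moves farther out.
A diagonal step moves right (one effect) and down (the opposite effect) at once.
Ge > Al: period and group pull opposite ways; the across-period shift dominates (762 vs 578 kJ/mol).
Sb > Ge: the two effects oppose for this pair; the across-period effect wins (831 vs 762 kJ/mol).
Be > Sb: period and group pull opposite ways; the down-group shift dominates (900 vs 831 kJ/mol).
H > Be: the two effects oppose for this pair; the down-group effect wins (1312 vs 900 kJ/mol).
Tabulated first ionization energy (kJ/mol): H 1312, Be 900, Al 578, Ge 762, Sb 831.
So from lowest to highest: Al < Ge < Sb < Be < H.

Al < Ge < Sb < Be < H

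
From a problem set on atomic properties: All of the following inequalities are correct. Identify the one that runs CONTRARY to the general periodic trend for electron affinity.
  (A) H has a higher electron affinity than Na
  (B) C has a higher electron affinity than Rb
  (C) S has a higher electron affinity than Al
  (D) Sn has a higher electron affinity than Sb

The general trend: electron affinity increases across a period and decreases down a group.
(A) H (period 1, group 1) vs Na (period 3, group 1): the stated order agrees with the simple trend.
(B) C (period 2, group 14) vs Rb (period 5, group 1): the stated order agrees with the simple trend.
(C) S (period 3, group 16) vs Al (period 3, group 13): the stated order agrees with the simple trend.
(D) Sn (period 5, group 14) vs Sb (period 5, group 15): the stated order contradicts the simple trend.
The exception is (D): adding an electron to Sb's half-filled 5p³ is unfavourable, so Sn has the more exothermic EA.

(D)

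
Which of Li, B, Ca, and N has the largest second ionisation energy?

Li

IE_2 is the cost of taking one more electron from the +1 cation: Li⁺ is the bare [He] core; B⁺ still has 2 valence electrons; Ca⁺ still has 1 valence electron; N⁺ still has 4 valence electrons.
Core electrons are held far more tightly than valence electrons, so Li tops the IE_2 order.
Valence configurations: B⁺ [He]2s², Ca⁺ [Ar]4s¹, N⁺ [He]2s²2p².
Approximate IE_2 values (kJ/mol): Li 7298, B 2427, Ca 1145, N 2856.
Hence IE_2: Ca < B < N < Li.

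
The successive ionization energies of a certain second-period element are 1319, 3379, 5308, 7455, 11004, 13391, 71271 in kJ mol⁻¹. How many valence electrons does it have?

6

Look for the largest jump between consecutive ionization energies: IE7/IE6 ≈ 5.3, far larger than any earlier ratio.
That jump marks the point where a core electron is being removed. So the atom has 6 valence electrons.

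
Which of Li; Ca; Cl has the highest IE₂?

Consider each +1 ion: Li⁺ is the bare [He] core; Ca⁺ still has 1 valence electron; Cl⁺ still has 6 valence electrons.
Pulling an electron out of a noble-gas core costs far more than removing a remaining valence electron, so Li sits at the high end of IE_2.
Valence configurations: Ca⁺ [Ar]4s¹, Cl⁺ [Ne]3s²3p⁴.
Approximate IE_2 values (kJ/mol): Li 7298, Ca 1145, Cl 2298.
So the second ionization energies run Ca < Cl < Li.

Li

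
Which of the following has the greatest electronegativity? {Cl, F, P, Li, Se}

F

Li is in period 2, group 1; F is in period 2, group 17; P is in period 3, group 15; Cl is in period 3, group 17; Se is in period 4, group 16.
Smaller atoms with higher effective nuclear charge are more electronegative.
Here both period and group differ, so the two effects have to be weighed against each other.
P > Li: the two effects oppose for this pair; the across-period effect wins (2.19 vs 0.98).
Se > P: the two effects oppose for this pair; the across-period effect wins (2.55 vs 2.19).
Cl > Se: relative to Se, both the across-period and down-group shifts push Cl's electronegativity up.
F > Cl: they share group 17; the group trend gives F the larger value.
For reference (Pauling): Li 0.98, F 3.98, P 2.19, Cl 3.16, Se 2.55.
The greatest electronegativity among these belongs to F.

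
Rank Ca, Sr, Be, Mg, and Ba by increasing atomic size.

Be < Mg < Ca < Sr < Ba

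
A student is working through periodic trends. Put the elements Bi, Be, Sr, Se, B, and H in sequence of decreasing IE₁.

H, Se, Be, B, Bi, Sr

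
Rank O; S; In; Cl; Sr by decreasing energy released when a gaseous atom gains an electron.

Cl > S > O > In > Sr

O is in period 2, group 16; S is in period 3, group 16; Cl is in period 3, group 17; Sr is in period 5, group 2; In is in period 5, group 13.
EA tends to increase across a period and decrease down a group, though the pattern is less regular than for IE or radius.
These span different periods and groups, so the two trends combine.
In > Sr: In lies to the right of Sr in period 5, so the across-period effect alone puts In higher.
O > In: both effects reinforce here, so O is clearly the higher of the two.
S > O: this pair runs against the simple trend — see the exception note.
Cl > S: both are in period 3; the period trend gives Cl the larger value.
Note the exception: S has a higher electron affinity than O, contrary to the simple trend — the compact 2p subshell of O repels the added electron more than S's larger 3p does.
Approximate values (kJ/mol): O 141, S 200, Cl 349, Sr 5, In 29.
So from highest to lowest: Cl > S > O > In > Sr.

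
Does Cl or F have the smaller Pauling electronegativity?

Electronegativity increases across a period and decreases down a group, tracking effective nuclear charge and atomic size.
All are in group 17, so electronegativity increases up the group.
So Cl has the smaller Pauling electronegativity (Cl < F).

Cl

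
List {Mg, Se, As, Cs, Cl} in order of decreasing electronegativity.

Mg is in period 3, group 2; Cl is in period 3, group 17; As is in period 4, group 15; Se is in period 4, group 16; Cs is in period 6, group 1.
Atoms toward the upper right of the periodic table pull bonding electrons most strongly.
These span different periods and groups, so the two trends combine.
Mg > Cs: relative to Cs, both the across-period and down-group shifts push Mg's electronegativity up.
As > Mg: period and group pull opposite ways; the across-period shift dominates (2.18 vs 1.31).
Se > As: Se lies to the right of As in period 4, so the across-period effect alone puts Se higher.
Cl > Se: relative to Se, both the across-period and down-group shifts push Cl's electronegativity up.
Tabulated electronegativity (Pauling): Mg 1.31, Cl 3.16, As 2.18, Se 2.55, Cs 0.79.
So from highest to lowest: Cl > Se > As > Mg > Cs.

Cl, Se, As, Mg, Cs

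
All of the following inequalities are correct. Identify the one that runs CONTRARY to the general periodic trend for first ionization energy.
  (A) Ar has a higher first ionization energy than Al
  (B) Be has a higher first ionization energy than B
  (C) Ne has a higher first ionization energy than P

(B)

The general trend: first ionization energy increases across a period and decreases down a group.
(A) Ar (period 3, group 18) vs Al (period 3, group 13): the stated order agrees with the simple trend.
(B) Be (period 2, group 2) vs B (period 2, group 13): the stated order contradicts the simple trend.
(C) Ne (period 2, group 18) vs P (period 3, group 15): the stated order agrees with the simple trend.
The exception is (B): removing B's lone 2p electron is easier than breaking Be's filled 2s².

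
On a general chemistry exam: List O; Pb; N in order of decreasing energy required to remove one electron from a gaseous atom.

N, O, Pb

First ionization energy rises across a period (greater Z_eff holds electrons more tightly) and falls down a group (valence electrons are farther from the nucleus).
Here both period and group differ, so the two effects have to be weighed against each other.
O > Pb: both effects reinforce here, so O is clearly the higher of the two.
N > O: this pair runs against the simple trend — see the exception note.
Note the exception: N has a higher first ionization energy than O, contrary to the simple trend — pairing an electron in O's 2p⁴ costs repulsion energy, so O ionizes more easily than half-filled N (2p³).
Tabulated first ionization energy (kJ/mol): N 1402, O 1314, Pb 716.
So from highest to lowest: N > O > Pb.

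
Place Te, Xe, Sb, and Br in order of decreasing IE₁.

Xe > Br > Te > Sb

Br is in period 4, group 17; Sb is in period 5, group 15; Te is in period 5, group 16; Xe is in period 5, group 18.
Across a period the outer electron is held more tightly (higher IE₁); down a group it sits in a higher shell, more shielded, and comes off more easily.
These span different periods and groups, so the two trends combine.
Te > Sb: both are in period 5; the period trend gives Te the larger value.
Br > Te: both effects reinforce here, so Br is clearly the higher of the two.
Xe > Br: the two effects oppose for this pair; the across-period effect wins (1170 vs 1140 kJ/mol).
For reference (kJ/mol): Br 1140, Sb 831, Te 869, Xe 1170.
So from highest to lowest: Xe > Br > Te > Sb.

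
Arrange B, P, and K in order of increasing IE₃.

The third ionization energy removes an electron from the +2 ion. For each element: B²⁺ still has 1 valence electron; P²⁺ still has 3 valence electrons; K²⁺ is already 1 electron into the core.
Core electrons are held far more tightly than valence electrons, so K tops the IE_3 order.
Valence configurations: B²⁺ [He]2s¹, P²⁺ [Ne]3s²3p¹.
Tabulated IE_3 (kJ/mol): B 3660, P 2914, K 4420.
Putting it together, IE_3: P < B < K.

P < B < K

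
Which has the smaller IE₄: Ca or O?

Ca

After 3 electrons have been removed, what remains? Ca³⁺ is already 1 electron into the core; O³⁺ still has 3 valence electrons.
Usually core removal costs more than valence removal, but here the competition is close: a tightly held n=2 valence electron can cost more to remove than an n=3 core electron, so the actual values have to decide it.
Approximate IE_4 values (kJ/mol): Ca 6491, O 7469.
Overall IE_4 order: Ca < O.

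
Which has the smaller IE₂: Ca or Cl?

Ca

The second ionization energy removes an electron from the +1 ion. For each element: Ca⁺ still has 1 valence electron; Cl⁺ still has 6 valence electrons.
All are still removing valence electrons, so compare the +1 ions as you would atoms: IE_2 generally rises across a period (higher Z_eff) and falls down a group (larger shell), subject to the usual subshell exceptions.
Valence configurations: Ca⁺ [Ar]4s¹, Cl⁺ [Ne]3s²3p⁴.
The numbers (kJ/mol): Ca 1145, Cl 2298.
So the second ionization energies run Ca < Cl.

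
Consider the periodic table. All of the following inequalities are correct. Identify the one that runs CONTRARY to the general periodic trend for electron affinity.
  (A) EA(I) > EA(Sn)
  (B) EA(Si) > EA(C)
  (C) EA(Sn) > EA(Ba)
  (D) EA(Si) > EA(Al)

(B)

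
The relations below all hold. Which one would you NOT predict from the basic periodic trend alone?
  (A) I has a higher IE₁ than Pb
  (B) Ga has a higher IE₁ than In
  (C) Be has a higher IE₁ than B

(C)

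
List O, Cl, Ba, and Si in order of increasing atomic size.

O, Cl, Si, Ba

Moving right in a period, electrons are added to the same shell under a stronger nuclear pull, so atoms get smaller; moving down, a new shell is opened and atoms get larger.
These span different periods and groups, so the two trends combine.
Cl > O: period and group pull opposite ways; the down-group shift dominates (99 vs 63 pm).
Si > Cl: both are in period 3; the period trend gives Si the larger value.
Ba > Si: both effects reinforce here, so Ba is clearly the larger of the two.
For reference (pm): O 63, Si 116, Cl 99, Ba 196.
So from smallest to largest: O < Cl < Si < Ba.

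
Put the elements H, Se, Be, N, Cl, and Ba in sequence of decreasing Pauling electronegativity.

Cl, N, Se, H, Be, Ba

EN rises left→right (higher Z_eff, smaller atoms) and falls top→bottom (larger, more shielded atoms).
Here both period and group differ, so the two effects have to be weighed against each other.
Be > Ba: they share group 2; the group trend gives Be the larger value.
H > Be: period and group pull opposite ways; the down-group shift dominates (2.20 vs 1.57).
Se > H: the two effects oppose for this pair; the across-period effect wins (2.55 vs 2.20).
N > Se: the two effects oppose for this pair; the down-group effect wins (3.04 vs 2.55).
Cl > N: the two effects oppose for this pair; the across-period effect wins (3.16 vs 3.04).
Approximate values (Pauling): H 2.20, Be 1.57, N 3.04, Cl 3.16, Se 2.55, Ba 0.89.
So from highest to lowest: Cl > N > Se > H > Be > Ba.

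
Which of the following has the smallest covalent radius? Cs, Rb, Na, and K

Na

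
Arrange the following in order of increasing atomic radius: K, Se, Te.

Se < Te < K

K is in period 4, group 1; Se is in period 4, group 16; Te is in period 5, group 16.
Radius decreases left→right (rising Z_eff, same n) and increases top→bottom (higher n).
These span different periods and groups, so the two trends combine.
Te > Se: they share group 16; the group trend gives Te the larger value.
K > Te: period and group pull opposite ways; the across-period shift dominates (196 vs 136 pm).
Tabulated atomic radius (pm): K 196, Se 116, Te 136.
So from smallest to largest: Se < Te < K.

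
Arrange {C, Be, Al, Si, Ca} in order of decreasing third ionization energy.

Be > Ca > C > Si > Al

Consider each +2 ion: C²⁺ still has 2 valence electrons; Be²⁺ is the bare [He] core; Al²⁺ still has 1 valence electron; Si²⁺ still has 2 valence electrons; Ca²⁺ is the bare [Ar] core.
Pulling an electron out of a noble-gas core costs far more than removing a remaining valence electron, so Ca and Be sit at the high end of IE_3.
Valence configurations: C²⁺ [He]2s², Al²⁺ [Ne]3s¹, Si²⁺ [Ne]3s².
Tabulated IE_3 (kJ/mol): C 4620, Be 14849, Al 2745, Si 3232, Ca 4912.
Hence IE_3: Al < Si < C < Ca < Be.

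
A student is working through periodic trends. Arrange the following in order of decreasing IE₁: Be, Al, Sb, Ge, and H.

H > Be > Sb > Ge > Al

H is in period 1, group 1; Be is in period 2, group 2; Al is in period 3, group 13; Ge is in period 4, group 14; Sb is in period 5, group 15.
IE₁ increases left→right with effective nuclear charge and decreases top→bottom as the valence shell moves farther out.
These sit on a diagonal, where the across-period and down-group effects partly cancel.
Ge > Al: the two effects oppose for this pair; the across-period effect wins (762 vs 578 kJ/mol).
Sb > Ge: period and group pull opposite ways; the across-period shift dominates (831 vs 762 kJ/mol).
Be > Sb: the two effects oppose for this pair; the down-group effect wins (900 vs 831 kJ/mol).
H > Be: period and group pull opposite ways; the down-group shift dominates (1312 vs 900 kJ/mol).
For reference (kJ/mol): H 1312, Be 900, Al 578, Ge 762, Sb 831.
So from highest to lowest: H > Be > Sb > Ge > Al.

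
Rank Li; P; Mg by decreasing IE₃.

The third ionization energy removes an electron from the +2 ion. For each element: Li²⁺ is already 1 electron into the core; P²⁺ still has 3 valence electrons; Mg²⁺ is the bare [Ne] core.
Breaking into a closed-shell core is much more expensive than removing a leftover valence electron — Mg and Li have the largest IE_3 here.
The numbers (kJ/mol): Li 11815, P 2914, Mg 7733.
So the third ionization energies run P < Mg < Li.

Li > Mg > P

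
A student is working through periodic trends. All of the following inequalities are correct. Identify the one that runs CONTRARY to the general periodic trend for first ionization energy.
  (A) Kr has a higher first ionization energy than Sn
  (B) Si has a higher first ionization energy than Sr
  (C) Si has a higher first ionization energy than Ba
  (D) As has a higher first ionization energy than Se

(D)

The general trend: first ionization energy increases across a period and decreases down a group.
(A) Kr (period 4, group 18) vs Sn (period 5, group 14): the stated order agrees with the simple trend.
(B) Si (period 3, group 14) vs Sr (period 5, group 2): the stated order agrees with the simple trend.
(C) Si (period 3, group 14) vs Ba (period 6, group 2): the stated order agrees with the simple trend.
(D) As (period 4, group 15) vs Se (period 4, group 16): the stated order contradicts the simple trend.
The exception is (D): Se (4p⁴) ionizes more easily than half-filled As (4p³).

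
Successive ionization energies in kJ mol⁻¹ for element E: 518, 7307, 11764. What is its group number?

Look for the largest jump between consecutive ionization energies: IE2/IE1 ≈ 14.1, far larger than any earlier ratio.
That jump marks the point where a core electron is being removed. So the atom has 1 valence electron.
A main-group element with 1 valence electron is in group 1.

Group 1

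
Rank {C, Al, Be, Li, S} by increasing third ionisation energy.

Al < S < C < Li < Be

IE_3 is the cost of taking one more electron from the +2 cation: C²⁺ still has 2 valence electrons; Al²⁺ still has 1 valence electron; Be²⁺ is the bare [He] core; Li²⁺ is already 1 electron into the core; S²⁺ still has 4 valence electrons.
Pulling an electron out of a noble-gas core costs far more than removing a remaining valence electron, so Li and Be sit at the high end of IE_3.
Valence configurations: C²⁺ [He]2s², Al²⁺ [Ne]3s¹, S²⁺ [Ne]3s²3p².
The numbers (kJ/mol): C 4620, Al 2745, Be 14849, Li 11815, S 3357.
Overall IE_3 order: Al < S < C < Li < Be.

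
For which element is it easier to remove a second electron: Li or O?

O

After 1 electron has been removed, what remains? Li⁺ is the bare [He] core; O⁺ still has 5 valence electrons.
Breaking into a closed-shell core is much more expensive than removing a leftover valence electron — Li has the largest IE_2 here.
The numbers (kJ/mol): Li 7298, O 3388.
Putting it together, IE_2: O < Li.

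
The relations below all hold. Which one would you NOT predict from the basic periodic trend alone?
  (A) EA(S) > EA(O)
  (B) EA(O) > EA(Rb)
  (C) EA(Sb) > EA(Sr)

(A)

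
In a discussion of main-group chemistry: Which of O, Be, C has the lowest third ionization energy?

The third ionization energy removes an electron from the +2 ion. For each element: O²⁺ still has 4 valence electrons; Be²⁺ is the bare [He] core; C²⁺ still has 2 valence electrons.
Core electrons are held far more tightly than valence electrons, so Be tops the IE_3 order.
Valence configurations: O²⁺ [He]2s²2p², C²⁺ [He]2s².
Tabulated IE_3 (kJ/mol): O 5300, Be 14849, C 4620.
Overall IE_3 order: C < O < Be.

C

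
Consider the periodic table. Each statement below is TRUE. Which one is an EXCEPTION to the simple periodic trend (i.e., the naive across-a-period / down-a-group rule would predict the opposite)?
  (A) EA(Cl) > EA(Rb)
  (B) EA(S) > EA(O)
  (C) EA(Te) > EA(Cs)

(B)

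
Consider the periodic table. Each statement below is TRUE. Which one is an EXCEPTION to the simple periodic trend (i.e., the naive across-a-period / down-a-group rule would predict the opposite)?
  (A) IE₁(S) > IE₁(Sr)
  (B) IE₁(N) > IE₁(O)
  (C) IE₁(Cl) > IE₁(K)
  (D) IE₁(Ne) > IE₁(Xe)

(B)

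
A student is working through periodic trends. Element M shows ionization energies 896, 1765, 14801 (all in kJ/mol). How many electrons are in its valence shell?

Look for the largest jump between consecutive ionization energies: IE3/IE2 ≈ 8.4, far larger than any earlier ratio.
That jump marks the point where a core electron is being removed. So the atom has 2 valence electrons.

2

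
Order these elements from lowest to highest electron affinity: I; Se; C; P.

P < C < Se < I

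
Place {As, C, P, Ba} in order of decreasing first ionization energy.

C is in period 2, group 14; P is in period 3, group 15; As is in period 4, group 15; Ba is in period 6, group 2.
First ionization energy rises across a period (greater Z_eff holds electrons more tightly) and falls down a group (valence electrons are farther from the nucleus).
These span different periods and groups, so the two trends combine.
As > Ba: both effects reinforce here, so As is clearly the higher of the two.
P > As: P sits above As in group 15, so the down-group effect alone puts P higher.
C > P: period and group pull opposite ways; the down-group shift dominates (1086 vs 1012 kJ/mol).
For reference (kJ/mol): C 1086, P 1012, As 947, Ba 503.
So from highest to lowest: C > P > As > Ba.

C, P, As, Ba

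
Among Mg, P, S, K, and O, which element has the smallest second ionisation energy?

Mg

After 1 electron has been removed, what remains? Mg⁺ still has 1 valence electron; P⁺ still has 4 valence electrons; S⁺ still has 5 valence electrons; K⁺ is the bare [Ar] core; O⁺ still has 5 valence electrons.
Usually core removal costs more than valence removal, but here the competition is close: a tightly held n=2 valence electron can cost more to remove than an n=3 core electron, so the actual values have to decide it.
Valence configurations: Mg⁺ [Ne]3s¹, P⁺ [Ne]3s²3p², S⁺ [Ne]3s²3p³, O⁺ [He]2s²2p³.
Tabulated IE_2 (kJ/mol): Mg 1451, P 1907, S 2252, K 3052, O 3388.
Hence IE_2: Mg < P < S < K < O.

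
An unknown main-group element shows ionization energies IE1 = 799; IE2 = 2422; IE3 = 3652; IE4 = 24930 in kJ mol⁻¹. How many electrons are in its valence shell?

3

Look for the largest jump between consecutive ionization energies: IE4/IE3 ≈ 6.8, far larger than any earlier ratio.
That jump marks the point where a core electron is being removed. So the atom has 3 valence electrons.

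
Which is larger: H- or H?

Forming H- adds 1 electron to H. More electron–electron repulsion in the same shell, with unchanged nuclear charge, lets the cloud expand.
An anion is larger than its parent atom: H- > H.

H-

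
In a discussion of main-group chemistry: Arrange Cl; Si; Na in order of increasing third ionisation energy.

Consider each +2 ion: Cl²⁺ still has 5 valence electrons; Si²⁺ still has 2 valence electrons; Na²⁺ is already 1 electron into the core.
Pulling an electron out of a noble-gas core costs far more than removing a remaining valence electron, so Na sits at the high end of IE_3.
Valence configurations: Cl²⁺ [Ne]3s²3p³, Si²⁺ [Ne]3s².
Tabulated IE_3 (kJ/mol): Cl 3822, Si 3232, Na 6910.
Hence IE_3: Si < Cl < Na.

Si < Cl < Na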